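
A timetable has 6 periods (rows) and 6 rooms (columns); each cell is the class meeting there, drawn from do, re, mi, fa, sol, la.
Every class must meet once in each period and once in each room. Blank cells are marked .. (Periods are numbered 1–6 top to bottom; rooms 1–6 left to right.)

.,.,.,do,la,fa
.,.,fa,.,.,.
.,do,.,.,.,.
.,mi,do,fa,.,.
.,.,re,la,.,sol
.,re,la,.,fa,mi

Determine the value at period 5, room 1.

Period 1, room 2: period 1 has {do, fa, la} and room 2 has {do, re, mi}, leaving only sol.
Period 1, room 3: period 1 has {do, fa, sol, la} and room 3 has {do, re, fa, la}, leaving only mi.
Period 1, room 1: period 1 has {do, mi, fa, sol, la} and room 1 has {}, leaving only re.
Period 2, room 2: period 2 has {fa} and room 2 has {do, re, mi, sol}, leaving only la.
Period 3, room 3: period 3 has {do} and room 3 has {do, re, mi, fa, la}, leaving only sol.
Period 5, room 2: period 5 has {re, sol, la} and room 2 has {do, re, mi, sol, la}, leaving only fa.
Period 6, room 4: period 6 has {re, mi, fa, la} and room 4 has {do, fa, la}, leaving only sol.
Period 6, room 1: period 6 has {re, mi, fa, sol, la} and room 1 has {re}, leaving only do.
Period 5 already has {re, fa, sol, la} and room 1 already has {do, re}, so period 5, room 1 must be mi.

mi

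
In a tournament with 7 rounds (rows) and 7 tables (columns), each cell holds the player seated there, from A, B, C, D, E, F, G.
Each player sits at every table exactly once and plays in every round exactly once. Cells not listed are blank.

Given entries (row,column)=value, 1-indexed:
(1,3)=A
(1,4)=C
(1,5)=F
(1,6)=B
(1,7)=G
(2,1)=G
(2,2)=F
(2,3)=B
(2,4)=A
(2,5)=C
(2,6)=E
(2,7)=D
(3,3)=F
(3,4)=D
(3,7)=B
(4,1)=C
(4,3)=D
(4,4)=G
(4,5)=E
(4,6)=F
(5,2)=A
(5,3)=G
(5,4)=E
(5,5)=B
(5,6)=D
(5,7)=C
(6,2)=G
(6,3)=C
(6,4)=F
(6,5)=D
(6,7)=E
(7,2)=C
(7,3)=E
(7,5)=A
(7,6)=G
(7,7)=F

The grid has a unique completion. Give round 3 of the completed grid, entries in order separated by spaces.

A E F D G C B

Round 3, table 2: round 3 has {B, D, F} and table 2 has {A, C, F, G}, leaving only E.
Round 3, table 1: round 3 has {B, D, E, F} and table 1 has {C, G}, leaving only A.
Round 3, table 5: round 3 has {A, B, D, E, F} and table 5 has {A, B, C, D, E, F}, leaving only G.
Round 3, table 6: round 3 has {A, B, D, E, F, G} and table 6 has {B, D, E, F, G}, leaving only C.
So round 3 reads: A E F D G C B.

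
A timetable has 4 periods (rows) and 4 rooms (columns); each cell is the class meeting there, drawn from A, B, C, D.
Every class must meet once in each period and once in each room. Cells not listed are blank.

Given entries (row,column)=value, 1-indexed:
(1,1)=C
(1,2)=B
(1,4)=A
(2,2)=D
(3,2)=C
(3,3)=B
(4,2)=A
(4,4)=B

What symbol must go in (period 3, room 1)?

A

Period 1, room 3: period 1 has {A, B, C} and room 3 has {B}, leaving only D.
Period 2, room 4: period 2 has {D} and room 4 has {A, B}, leaving only C.
Period 2, room 3: period 2 has {C, D} and room 3 has {B, D}, leaving only A.
Period 2, room 1: period 2 has {A, C, D} and room 1 has {C}, leaving only B.
Period 3, room 4: period 3 has {B, C} and room 4 has {A, B, C}, leaving only D.
Period 3 already has {B, C, D} and room 1 already has {B, C}, so period 3, room 1 must be A.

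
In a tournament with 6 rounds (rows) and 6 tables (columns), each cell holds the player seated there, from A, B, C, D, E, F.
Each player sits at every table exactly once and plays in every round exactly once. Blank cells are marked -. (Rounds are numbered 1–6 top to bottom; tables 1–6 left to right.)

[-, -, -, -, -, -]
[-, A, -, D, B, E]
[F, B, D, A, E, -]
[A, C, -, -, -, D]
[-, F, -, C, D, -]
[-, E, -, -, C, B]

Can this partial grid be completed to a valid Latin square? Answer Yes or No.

Yes

No round or table among the givens repeats a symbol, and propagating forced cells runs into no contradiction.
One valid completion exists (for instance, B D C E A F / C A F D B E / F B D A E C / A C E B F D / E F B C D A / D E A F C B).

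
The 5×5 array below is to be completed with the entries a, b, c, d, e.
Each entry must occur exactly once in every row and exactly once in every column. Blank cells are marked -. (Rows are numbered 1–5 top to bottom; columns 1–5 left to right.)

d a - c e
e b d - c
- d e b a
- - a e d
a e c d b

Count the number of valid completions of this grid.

Row 1, column 3: eliminating its row and column leaves {b}.
Row 2, column 4: eliminating its row and column leaves {a}.
Row 3, column 1: eliminating its row and column leaves {c}.
Row 4, column 1: eliminating its row and column leaves {b, c}.
Row 4, column 2: eliminating its row and column leaves {c}.
Only one assignment across all blanks avoids any row or column repeat, giving 1 completion.

1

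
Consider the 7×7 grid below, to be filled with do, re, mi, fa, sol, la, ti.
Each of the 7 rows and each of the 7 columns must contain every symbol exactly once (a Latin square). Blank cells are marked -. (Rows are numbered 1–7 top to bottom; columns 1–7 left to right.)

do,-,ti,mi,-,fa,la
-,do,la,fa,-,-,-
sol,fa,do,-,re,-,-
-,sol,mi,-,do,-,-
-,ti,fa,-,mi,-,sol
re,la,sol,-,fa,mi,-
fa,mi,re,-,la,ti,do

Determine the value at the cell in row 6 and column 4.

do

Row 1, column 2: row 1 has {do, mi, fa, la, ti} and column 2 has {do, mi, fa, sol, la, ti}, leaving only re.
Row 1, column 5: row 1 has {do, re, mi, fa, la, ti} and column 5 has {do, re, mi, fa, la}, leaving only sol.
Row 2, column 5: row 2 has {do, fa, la} and column 5 has {do, re, mi, fa, sol, la}, leaving only ti.
Row 2, column 1: row 2 has {do, fa, la, ti} and column 1 has {do, re, fa, sol}, leaving only mi.
Row 2, column 7: row 2 has {do, mi, fa, la, ti} and column 7 has {do, sol, la}, leaving only re.
Row 2, column 6: row 2 has {do, re, mi, fa, la, ti} and column 6 has {mi, fa, ti}, leaving only sol.
Row 3, column 6: row 3 has {do, re, fa, sol} and column 6 has {mi, fa, sol, ti}, leaving only la.
Row 3, column 4: row 3 has {do, re, fa, sol, la} and column 4 has {mi, fa}, leaving only ti.
Row 6 already has {re, mi, fa, sol, la} and column 4 already has {mi, fa, ti}, so row 6, column 4 must be do.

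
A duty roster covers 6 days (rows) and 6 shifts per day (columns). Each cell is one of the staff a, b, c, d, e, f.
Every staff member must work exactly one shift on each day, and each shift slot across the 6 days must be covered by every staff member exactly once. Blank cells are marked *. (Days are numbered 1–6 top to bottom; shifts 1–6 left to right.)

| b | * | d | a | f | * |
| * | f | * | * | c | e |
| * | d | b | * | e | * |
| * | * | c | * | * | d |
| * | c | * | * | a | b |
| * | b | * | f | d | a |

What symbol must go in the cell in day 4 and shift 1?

f

Day 1, shift 2: day 1 has {a, b, d, f} and shift 2 has {b, c, d, f}, leaving only e.
Day 1, shift 6: day 1 has {a, b, d, e, f} and shift 6 has {a, b, d, e}, leaving only c.
Day 2, shift 3: day 2 has {c, e, f} and shift 3 has {b, c, d}, leaving only a.
Day 2, shift 1: day 2 has {a, c, e, f} and shift 1 has {b}, leaving only d.
Day 2, shift 4: day 2 has {a, c, d, e, f} and shift 4 has {a, f}, leaving only b.
Day 3, shift 4: day 3 has {b, d, e} and shift 4 has {a, b, f}, leaving only c.
Day 3, shift 6: day 3 has {b, c, d, e} and shift 6 has {a, b, c, d, e}, leaving only f.
Day 3, shift 1: day 3 has {b, c, d, e, f} and shift 1 has {b, d}, leaving only a.
Day 4, shift 2: day 4 has {c, d} and shift 2 has {b, c, d, e, f}, leaving only a.
Day 4, shift 4: day 4 has {a, c, d} and shift 4 has {a, b, c, f}, leaving only e.
Day 4 already has {a, c, d, e} and shift 1 already has {a, b, d}, so day 4, shift 1 must be f.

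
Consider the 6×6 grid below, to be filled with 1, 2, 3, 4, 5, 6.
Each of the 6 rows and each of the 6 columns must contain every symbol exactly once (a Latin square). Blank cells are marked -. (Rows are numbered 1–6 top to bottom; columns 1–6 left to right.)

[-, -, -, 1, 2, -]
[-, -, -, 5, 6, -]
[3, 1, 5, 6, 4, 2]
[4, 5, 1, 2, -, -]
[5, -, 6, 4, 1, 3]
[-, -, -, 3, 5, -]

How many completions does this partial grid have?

Row 1, column 1: eliminating its row and column leaves {6}.
Row 1, column 2: eliminating its row and column leaves {3, 4, 6}.
Row 1, column 3: eliminating its row and column leaves {3, 4}.
Row 1, column 6: eliminating its row and column leaves {4, 5, 6}.
Row 2, column 1: eliminating its row and column leaves {1, 2}.
Row 2, column 2: eliminating its row and column leaves {2, 3, 4}.
Row 2, column 3: eliminating its row and column leaves {2, 3, 4}.
Row 2, column 6: eliminating its row and column leaves {1, 4}.
Row 4, column 5: eliminating its row and column leaves {3}.
Row 4, column 6: eliminating its row and column leaves {6}.
Row 5, column 2: eliminating its row and column leaves {2}.
Row 6, column 1: eliminating its row and column leaves {1, 2, 6}.
Row 6, column 2: eliminating its row and column leaves {2, 4, 6}.
Row 6, column 3: eliminating its row and column leaves {2, 4}.
Row 6, column 6: eliminating its row and column leaves {1, 4, 6}.
Enumerating the assignments across these blanks that avoid any row or column repeat gives 3 completions.

3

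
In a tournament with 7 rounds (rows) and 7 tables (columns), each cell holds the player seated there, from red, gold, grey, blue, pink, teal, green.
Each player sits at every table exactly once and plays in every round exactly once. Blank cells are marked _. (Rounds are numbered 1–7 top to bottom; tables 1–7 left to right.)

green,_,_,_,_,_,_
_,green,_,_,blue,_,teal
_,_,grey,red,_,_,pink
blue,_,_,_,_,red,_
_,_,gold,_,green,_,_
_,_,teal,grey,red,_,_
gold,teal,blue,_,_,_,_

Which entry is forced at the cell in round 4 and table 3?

Round 3, table 1: round 3 has {red, grey, pink} and table 1 has {gold, blue, green}, leaving only teal.
Round 3, table 5: round 3 has {red, grey, pink, teal} and table 5 has {red, blue, green}, leaving only gold.
Round 3, table 2: round 3 has {red, gold, grey, pink, teal} and table 2 has {teal, green}, leaving only blue.
Round 3, table 6: round 3 has {red, gold, grey, blue, pink, teal} and table 6 has {red}, leaving only green.
Round 6, table 1: round 6 has {red, grey, teal} and table 1 has {gold, blue, teal, green}, leaving only pink.
Round 6, table 2: round 6 has {red, grey, pink, teal} and table 2 has {blue, teal, green}, leaving only gold.
Round 6, table 6: round 6 has {red, gold, grey, pink, teal} and table 6 has {red, green}, leaving only blue.
Round 6, table 7: round 6 has {red, gold, grey, blue, pink, teal} and table 7 has {pink, teal}, leaving only green.
Round 4, table 3 is narrowed to {pink, green}.
If it were pink, then round 2, table 3 would be left with no valid symbol.
So round 4, table 3 must be green.

green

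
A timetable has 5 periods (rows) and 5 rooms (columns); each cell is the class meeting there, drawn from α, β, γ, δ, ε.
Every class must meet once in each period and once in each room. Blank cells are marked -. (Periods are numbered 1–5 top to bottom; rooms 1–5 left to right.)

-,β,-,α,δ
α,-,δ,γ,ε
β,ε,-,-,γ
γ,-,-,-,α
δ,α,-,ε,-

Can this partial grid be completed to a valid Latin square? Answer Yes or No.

No

Period 2, room 2: period 2 together with room 2 already contain {α, β, γ, δ, ε} — every symbol — so nothing can go there. The grid has no valid completion.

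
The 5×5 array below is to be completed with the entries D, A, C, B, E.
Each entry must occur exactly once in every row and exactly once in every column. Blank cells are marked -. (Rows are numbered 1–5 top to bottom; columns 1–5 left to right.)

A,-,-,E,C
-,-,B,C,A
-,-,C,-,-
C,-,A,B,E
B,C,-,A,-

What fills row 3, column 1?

E

Row 1, column 3: row 1 has {A, C, E} and column 3 has {A, C, B}, leaving only D.
Row 1, column 2: row 1 has {D, A, C, E} and column 2 has {C}, leaving only B.
Row 3, column 4: row 3 has {C} and column 4 has {A, C, B, E}, leaving only D.
Row 3 already has {D, C} and column 1 already has {A, C, B}, so row 3, column 1 must be E.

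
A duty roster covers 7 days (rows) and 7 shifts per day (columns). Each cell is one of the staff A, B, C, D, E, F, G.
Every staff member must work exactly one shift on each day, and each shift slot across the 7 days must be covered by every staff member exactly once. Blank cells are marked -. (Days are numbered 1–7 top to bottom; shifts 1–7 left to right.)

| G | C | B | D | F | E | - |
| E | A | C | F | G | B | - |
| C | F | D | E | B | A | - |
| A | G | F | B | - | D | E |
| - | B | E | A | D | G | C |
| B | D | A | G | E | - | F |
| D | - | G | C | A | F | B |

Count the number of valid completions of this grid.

1

Day 1, shift 7: eliminating its day and shift leaves {A}.
Day 2, shift 7: eliminating its day and shift leaves {D}.
Day 3, shift 7: eliminating its day and shift leaves {G}.
Day 4, shift 5: eliminating its day and shift leaves {C}.
Day 5, shift 1: eliminating its day and shift leaves {F}.
Day 6, shift 6: eliminating its day and shift leaves {C}.
Day 7, shift 2: eliminating its day and shift leaves {E}.
Only one assignment across all blanks avoids any day or shift repeat, giving 1 completion.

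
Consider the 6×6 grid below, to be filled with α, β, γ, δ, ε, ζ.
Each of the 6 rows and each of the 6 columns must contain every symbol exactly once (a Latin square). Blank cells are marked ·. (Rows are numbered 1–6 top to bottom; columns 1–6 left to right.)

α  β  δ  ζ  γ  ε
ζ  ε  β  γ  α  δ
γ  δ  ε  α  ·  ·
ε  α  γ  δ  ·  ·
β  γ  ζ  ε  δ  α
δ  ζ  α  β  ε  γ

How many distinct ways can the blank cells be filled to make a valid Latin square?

Row 3, column 5: eliminating its row and column leaves {β, ζ}.
Row 3, column 6: eliminating its row and column leaves {β, ζ}.
Row 4, column 5: eliminating its row and column leaves {β, ζ}.
Row 4, column 6: eliminating its row and column leaves {β, ζ}.
Enumerating the assignments across these blanks that avoid any row or column repeat gives 2 completions.

2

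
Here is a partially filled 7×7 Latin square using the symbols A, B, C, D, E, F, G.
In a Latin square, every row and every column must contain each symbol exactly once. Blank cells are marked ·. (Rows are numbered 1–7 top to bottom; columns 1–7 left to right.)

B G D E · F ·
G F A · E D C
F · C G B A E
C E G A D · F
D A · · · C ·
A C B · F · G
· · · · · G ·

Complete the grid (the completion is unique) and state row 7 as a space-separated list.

E B F C A G D

Row 7, column 1: row 7 has {G} and column 1 has {A, B, C, D, F, G}, leaving only E.
Row 7, column 3: row 7 has {E, G} and column 3 has {A, B, C, D, G}, leaving only F.
Row 1, column 7: row 1 has {B, D, E, F, G} and column 7 has {C, E, F, G}, leaving only A.
Row 1, column 5: row 1 has {A, B, D, E, F, G} and column 5 has {B, D, E, F}, leaving only C.
Row 7, column 5: row 7 has {E, F, G} and column 5 has {B, C, D, E, F}, leaving only A.
Row 2, column 4: row 2 has {A, C, D, E, F, G} and column 4 has {A, E, G}, leaving only B.
Row 3, column 2: row 3 has {A, B, C, E, F, G} and column 2 has {A, C, E, F, G}, leaving only D.
Row 7, column 2: row 7 has {A, E, F, G} and column 2 has {A, C, D, E, F, G}, leaving only B.
Row 7, column 7: row 7 has {A, B, E, F, G} and column 7 has {A, C, E, F, G}, leaving only D.
Row 7, column 4: row 7 has {A, B, D, E, F, G} and column 4 has {A, B, E, G}, leaving only C.
So row 7 reads: E B F C A G D.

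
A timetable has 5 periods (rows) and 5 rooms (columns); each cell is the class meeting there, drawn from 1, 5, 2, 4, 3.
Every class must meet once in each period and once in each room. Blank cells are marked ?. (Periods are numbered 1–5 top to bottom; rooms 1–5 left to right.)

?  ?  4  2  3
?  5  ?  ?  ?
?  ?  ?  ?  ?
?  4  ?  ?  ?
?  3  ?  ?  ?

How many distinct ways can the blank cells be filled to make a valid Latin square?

Period 1, room 1: eliminating its period and room leaves {1, 5}.
Period 1, room 2: eliminating its period and room leaves {1}.
Period 2, room 1: eliminating its period and room leaves {1, 2, 4, 3}.
Period 2, room 3: eliminating its period and room leaves {1, 2, 3}.
Period 2, room 4: eliminating its period and room leaves {1, 4, 3}.
Period 2, room 5: eliminating its period and room leaves {1, 2, 4}.
Period 3, room 1: eliminating its period and room leaves {1, 5, 2, 4, 3}.
Period 3, room 2: eliminating its period and room leaves {1, 2}.
Period 3, room 3: eliminating its period and room leaves {1, 5, 2, 3}.
Period 3, room 4: eliminating its period and room leaves {1, 5, 4, 3}.
Period 3, room 5: eliminating its period and room leaves {1, 5, 2, 4}.
Period 4, room 1: eliminating its period and room leaves {1, 5, 2, 3}.
Period 4, room 3: eliminating its period and room leaves {1, 5, 2, 3}.
Period 4, room 4: eliminating its period and room leaves {1, 5, 3}.
Period 4, room 5: eliminating its period and room leaves {1, 5, 2}.
Period 5, room 1: eliminating its period and room leaves {1, 5, 2, 4}.
Period 5, room 3: eliminating its period and room leaves {1, 5, 2}.
Period 5, room 4: eliminating its period and room leaves {1, 5, 4}.
Period 5, room 5: eliminating its period and room leaves {1, 5, 2, 4}.
Enumerating the assignments across these blanks that avoid any period or room repeat gives 56 completions.

56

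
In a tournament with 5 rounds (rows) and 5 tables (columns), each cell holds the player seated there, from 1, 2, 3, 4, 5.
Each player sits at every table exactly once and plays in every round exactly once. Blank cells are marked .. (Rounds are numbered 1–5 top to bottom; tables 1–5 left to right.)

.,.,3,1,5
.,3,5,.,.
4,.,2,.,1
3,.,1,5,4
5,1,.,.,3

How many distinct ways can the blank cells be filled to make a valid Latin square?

Round 1, table 1: eliminating its round and table leaves {2}.
Round 1, table 2: eliminating its round and table leaves {2, 4}.
Round 2, table 1: eliminating its round and table leaves {1, 2}.
Round 2, table 4: eliminating its round and table leaves {2, 4}.
Round 2, table 5: eliminating its round and table leaves {2}.
Round 3, table 2: eliminating its round and table leaves {5}.
Round 3, table 4: eliminating its round and table leaves {3}.
Round 4, table 2: eliminating its round and table leaves {2}.
Round 5, table 3: eliminating its round and table leaves {4}.
Round 5, table 4: eliminating its round and table leaves {2, 4}.
Only one assignment across all blanks avoids any round or table repeat, giving 1 completion.

1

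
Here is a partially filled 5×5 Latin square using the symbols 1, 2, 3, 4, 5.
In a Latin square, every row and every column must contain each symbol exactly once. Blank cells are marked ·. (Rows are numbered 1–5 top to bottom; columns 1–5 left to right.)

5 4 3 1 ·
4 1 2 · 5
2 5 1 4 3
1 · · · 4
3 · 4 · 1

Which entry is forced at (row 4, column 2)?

Row 1, column 5: row 1 has {1, 3, 4, 5} and column 5 has {1, 3, 4, 5}, leaving only 2.
Row 2, column 4: row 2 has {1, 2, 4, 5} and column 4 has {1, 4}, leaving only 3.
Row 4, column 3: row 4 has {1, 4} and column 3 has {1, 2, 3, 4}, leaving only 5.
Row 4, column 4: row 4 has {1, 4, 5} and column 4 has {1, 3, 4}, leaving only 2.
Row 4 already has {1, 2, 4, 5} and column 2 already has {1, 4, 5}, so row 4, column 2 must be 3.

3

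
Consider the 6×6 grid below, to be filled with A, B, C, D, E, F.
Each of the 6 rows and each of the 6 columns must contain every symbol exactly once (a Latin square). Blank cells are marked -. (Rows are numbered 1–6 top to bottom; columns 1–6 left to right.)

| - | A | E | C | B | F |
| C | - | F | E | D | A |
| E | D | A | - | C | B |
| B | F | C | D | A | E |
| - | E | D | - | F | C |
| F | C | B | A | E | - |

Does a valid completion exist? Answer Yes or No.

Yes

No row or column among the givens repeats a symbol, and propagating forced cells runs into no contradiction.
One valid completion exists (for instance, D A E C B F / C B F E D A / E D A F C B / B F C D A E / A E D B F C / F C B A E D).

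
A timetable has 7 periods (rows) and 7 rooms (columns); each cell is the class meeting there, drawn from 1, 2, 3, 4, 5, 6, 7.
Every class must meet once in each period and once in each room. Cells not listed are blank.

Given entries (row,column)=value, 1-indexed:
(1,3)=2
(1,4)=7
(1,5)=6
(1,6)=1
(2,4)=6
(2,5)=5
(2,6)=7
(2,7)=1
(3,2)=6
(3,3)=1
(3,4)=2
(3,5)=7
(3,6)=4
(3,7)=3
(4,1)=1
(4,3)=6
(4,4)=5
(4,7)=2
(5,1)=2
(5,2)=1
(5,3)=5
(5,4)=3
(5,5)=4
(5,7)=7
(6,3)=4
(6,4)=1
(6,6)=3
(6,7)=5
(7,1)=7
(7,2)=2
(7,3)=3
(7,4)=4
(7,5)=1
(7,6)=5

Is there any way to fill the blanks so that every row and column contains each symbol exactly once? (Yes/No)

No

Period 2, room 3: period 2 together with room 3 already contain {1, 2, 3, 4, 5, 6, 7} — every symbol — so nothing can go there. The grid has no valid completion.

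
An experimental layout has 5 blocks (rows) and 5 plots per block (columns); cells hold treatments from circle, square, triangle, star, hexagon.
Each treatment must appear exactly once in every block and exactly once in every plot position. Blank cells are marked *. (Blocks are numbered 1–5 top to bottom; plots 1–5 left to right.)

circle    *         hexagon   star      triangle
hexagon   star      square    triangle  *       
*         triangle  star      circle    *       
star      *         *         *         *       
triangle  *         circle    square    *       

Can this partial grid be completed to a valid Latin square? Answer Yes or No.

Yes

No block or plot among the givens repeats a symbol, and propagating forced cells runs into no contradiction.
One valid completion exists (for instance, circle square hexagon star triangle / hexagon star square triangle circle / square triangle star circle hexagon / star circle triangle hexagon square / triangle hexagon circle square star).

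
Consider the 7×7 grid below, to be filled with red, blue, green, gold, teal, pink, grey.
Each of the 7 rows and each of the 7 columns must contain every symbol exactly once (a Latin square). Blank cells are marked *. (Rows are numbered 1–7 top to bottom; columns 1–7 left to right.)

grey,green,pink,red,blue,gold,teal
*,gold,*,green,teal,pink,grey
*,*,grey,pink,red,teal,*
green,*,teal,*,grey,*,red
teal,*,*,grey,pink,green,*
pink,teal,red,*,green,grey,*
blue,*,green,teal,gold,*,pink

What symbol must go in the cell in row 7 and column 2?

Row 2, column 1: row 2 has {green, gold, teal, pink, grey} and column 1 has {blue, green, teal, pink, grey}, leaving only red.
Row 2, column 3: row 2 has {red, green, gold, teal, pink, grey} and column 3 has {red, green, teal, pink, grey}, leaving only blue.
Row 3, column 1: row 3 has {red, teal, pink, grey} and column 1 has {red, blue, green, teal, pink, grey}, leaving only gold.
Row 3, column 2: row 3 has {red, gold, teal, pink, grey} and column 2 has {green, gold, teal}, leaving only blue.
Row 3, column 7: row 3 has {red, blue, gold, teal, pink, grey} and column 7 has {red, teal, pink, grey}, leaving only green.
Row 4, column 2: row 4 has {red, green, teal, grey} and column 2 has {blue, green, gold, teal}, leaving only pink.
Row 4, column 6: row 4 has {red, green, teal, pink, grey} and column 6 has {green, gold, teal, pink, grey}, leaving only blue.
Row 4, column 4: row 4 has {red, blue, green, teal, pink, grey} and column 4 has {red, green, teal, pink, grey}, leaving only gold.
Row 5, column 2: row 5 has {green, teal, pink, grey} and column 2 has {blue, green, gold, teal, pink}, leaving only red.
Row 7 already has {blue, green, gold, teal, pink} and column 2 already has {red, blue, green, gold, teal, pink}, so row 7, column 2 must be grey.

grey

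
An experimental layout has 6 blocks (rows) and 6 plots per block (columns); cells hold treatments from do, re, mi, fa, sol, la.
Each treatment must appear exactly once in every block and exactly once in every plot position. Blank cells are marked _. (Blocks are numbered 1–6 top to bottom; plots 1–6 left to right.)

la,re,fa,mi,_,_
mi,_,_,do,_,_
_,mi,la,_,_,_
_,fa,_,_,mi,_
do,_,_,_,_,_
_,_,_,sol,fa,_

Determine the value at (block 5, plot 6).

mi

Block 6, plot 1: block 6 has {fa, sol} and plot 1 has {do, mi, la}, leaving only re.
Block 4, plot 1: block 4 has {mi, fa} and plot 1 has {do, re, mi, la}, leaving only sol.
Block 3, plot 1: block 3 has {mi, la} and plot 1 has {do, re, mi, sol, la}, leaving only fa.
Block 3, plot 4: block 3 has {mi, fa, la} and plot 4 has {do, mi, sol}, leaving only re.
Block 4, plot 4: block 4 has {mi, fa, sol} and plot 4 has {do, re, mi, sol}, leaving only la.
Block 5, plot 4: block 5 has {do} and plot 4 has {do, re, mi, sol, la}, leaving only fa.
Block 5, plot 6 is narrowed to {re, mi, sol, la}.
If it were re, then block 3, plot 6 would be left with no valid symbol.
If it were sol, then block 3, plot 6 would be left with no valid symbol.
If it were la, then block 3, plot 5 would be left with no valid symbol.
So block 5, plot 6 must be mi.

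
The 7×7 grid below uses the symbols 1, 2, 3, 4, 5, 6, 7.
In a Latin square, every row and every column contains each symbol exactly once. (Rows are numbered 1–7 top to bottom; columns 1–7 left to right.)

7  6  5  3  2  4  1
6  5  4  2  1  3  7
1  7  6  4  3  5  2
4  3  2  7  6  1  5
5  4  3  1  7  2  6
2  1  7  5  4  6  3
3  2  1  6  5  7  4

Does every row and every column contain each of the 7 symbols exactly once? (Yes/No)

Yes

Each row is a permutation of the 7 symbols, and so is each column.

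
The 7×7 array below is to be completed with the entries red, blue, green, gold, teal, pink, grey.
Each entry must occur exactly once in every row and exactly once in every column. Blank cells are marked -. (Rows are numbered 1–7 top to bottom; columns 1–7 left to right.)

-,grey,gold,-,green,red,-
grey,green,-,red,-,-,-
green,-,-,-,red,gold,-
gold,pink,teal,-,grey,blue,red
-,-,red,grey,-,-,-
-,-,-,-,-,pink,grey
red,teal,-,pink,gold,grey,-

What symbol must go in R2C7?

Row 2, column 6: row 2 has {red, green, grey} and column 6 has {red, blue, gold, pink, grey}, leaving only teal.
Row 3, column 2: row 3 has {red, green, gold} and column 2 has {green, teal, pink, grey}, leaving only blue.
Row 3, column 4: row 3 has {red, blue, green, gold} and column 4 has {red, pink, grey}, leaving only teal.
Row 1, column 4: row 1 has {red, green, gold, grey} and column 4 has {red, teal, pink, grey}, leaving only blue.
Row 3, column 7: row 3 has {red, blue, green, gold, teal} and column 7 has {red, grey}, leaving only pink.
Row 1, column 7: row 1 has {red, blue, green, gold, grey} and column 7 has {red, pink, grey}, leaving only teal.
Row 1, column 1: row 1 has {red, blue, green, gold, teal, grey} and column 1 has {red, green, gold, grey}, leaving only pink.
Row 3, column 3: row 3 has {red, blue, green, gold, teal, pink} and column 3 has {red, gold, teal}, leaving only grey.
Row 4, column 4: row 4 has {red, blue, gold, teal, pink, grey} and column 4 has {red, blue, teal, pink, grey}, leaving only green.
Row 5, column 2: row 5 has {red, grey} and column 2 has {blue, green, teal, pink, grey}, leaving only gold.
Row 5, column 6: row 5 has {red, gold, grey} and column 6 has {red, blue, gold, teal, pink, grey}, leaving only green.
Row 5, column 7: row 5 has {red, green, gold, grey} and column 7 has {red, teal, pink, grey}, leaving only blue.
Row 2 already has {red, green, teal, grey} and column 7 already has {red, blue, teal, pink, grey}, so row 2, column 7 must be gold.

gold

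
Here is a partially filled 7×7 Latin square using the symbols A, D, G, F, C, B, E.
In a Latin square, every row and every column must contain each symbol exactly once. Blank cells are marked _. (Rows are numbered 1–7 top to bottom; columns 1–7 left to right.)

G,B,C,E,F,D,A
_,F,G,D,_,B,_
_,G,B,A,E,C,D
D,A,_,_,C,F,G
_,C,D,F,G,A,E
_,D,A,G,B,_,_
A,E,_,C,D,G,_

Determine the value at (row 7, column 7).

Row 2, column 5: row 2 has {D, G, F, B} and column 5 has {D, G, F, C, B, E}, leaving only A.
Row 2, column 7: row 2 has {A, D, G, F, B} and column 7 has {A, D, G, E}, leaving only C.
Row 2, column 1: row 2 has {A, D, G, F, C, B} and column 1 has {A, D, G}, leaving only E.
Row 3, column 1: row 3 has {A, D, G, C, B, E} and column 1 has {A, D, G, E}, leaving only F.
Row 4, column 3: row 4 has {A, D, G, F, C} and column 3 has {A, D, G, C, B}, leaving only E.
Row 4, column 4: row 4 has {A, D, G, F, C, E} and column 4 has {A, D, G, F, C, E}, leaving only B.
Row 5, column 1: row 5 has {A, D, G, F, C, E} and column 1 has {A, D, G, F, E}, leaving only B.
Row 6, column 1: row 6 has {A, D, G, B} and column 1 has {A, D, G, F, B, E}, leaving only C.
Row 6, column 6: row 6 has {A, D, G, C, B} and column 6 has {A, D, G, F, C, B}, leaving only E.
Row 6, column 7: row 6 has {A, D, G, C, B, E} and column 7 has {A, D, G, C, E}, leaving only F.
Row 7 already has {A, D, G, C, E} and column 7 already has {A, D, G, F, C, E}, so row 7, column 7 must be B.

B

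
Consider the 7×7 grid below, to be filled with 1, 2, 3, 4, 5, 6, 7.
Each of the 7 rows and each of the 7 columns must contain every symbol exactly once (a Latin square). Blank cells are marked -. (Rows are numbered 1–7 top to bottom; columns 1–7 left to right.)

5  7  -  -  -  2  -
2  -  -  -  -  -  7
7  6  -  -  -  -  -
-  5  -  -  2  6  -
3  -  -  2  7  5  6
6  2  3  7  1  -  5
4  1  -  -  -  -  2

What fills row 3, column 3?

2

Row 4, column 1: row 4 has {2, 5, 6} and column 1 has {2, 3, 4, 5, 6, 7}, leaving only 1.
Row 5, column 2: row 5 has {2, 3, 5, 6, 7} and column 2 has {1, 2, 5, 6, 7}, leaving only 4.
Row 2, column 2: row 2 has {2, 7} and column 2 has {1, 2, 4, 5, 6, 7}, leaving only 3.
Row 5, column 3: row 5 has {2, 3, 4, 5, 6, 7} and column 3 has {3}, leaving only 1.
Row 6, column 6: row 6 has {1, 2, 3, 5, 6, 7} and column 6 has {2, 5, 6}, leaving only 4.
Row 2, column 6: row 2 has {2, 3, 7} and column 6 has {2, 4, 5, 6}, leaving only 1.
Row 3, column 6: row 3 has {6, 7} and column 6 has {1, 2, 4, 5, 6}, leaving only 3.
Row 7, column 6: row 7 has {1, 2, 4} and column 6 has {1, 2, 3, 4, 5, 6}, leaving only 7.
Row 3, column 3 is narrowed to {2, 4, 5}.
If it were 4, then row 7, column 3 would be left with no valid symbol.
If it were 5, then row 3, column 7 would be left with no valid symbol.
So row 3, column 3 must be 2.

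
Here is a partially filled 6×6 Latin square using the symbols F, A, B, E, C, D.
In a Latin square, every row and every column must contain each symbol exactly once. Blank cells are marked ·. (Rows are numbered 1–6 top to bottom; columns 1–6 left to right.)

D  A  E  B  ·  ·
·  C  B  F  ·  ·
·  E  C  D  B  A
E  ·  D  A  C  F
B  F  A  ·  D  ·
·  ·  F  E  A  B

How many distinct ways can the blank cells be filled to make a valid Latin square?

1

Row 1, column 5: eliminating its row and column leaves {F}.
Row 1, column 6: eliminating its row and column leaves {C}.
Row 2, column 1: eliminating its row and column leaves {A}.
Row 2, column 5: eliminating its row and column leaves {E}.
Row 2, column 6: eliminating its row and column leaves {E, D}.
Row 3, column 1: eliminating its row and column leaves {F}.
Row 4, column 2: eliminating its row and column leaves {B}.
Row 5, column 4: eliminating its row and column leaves {C}.
Row 5, column 6: eliminating its row and column leaves {E, C}.
Row 6, column 1: eliminating its row and column leaves {C}.
Row 6, column 2: eliminating its row and column leaves {D}.
Only one assignment across all blanks avoids any row or column repeat, giving 1 completion.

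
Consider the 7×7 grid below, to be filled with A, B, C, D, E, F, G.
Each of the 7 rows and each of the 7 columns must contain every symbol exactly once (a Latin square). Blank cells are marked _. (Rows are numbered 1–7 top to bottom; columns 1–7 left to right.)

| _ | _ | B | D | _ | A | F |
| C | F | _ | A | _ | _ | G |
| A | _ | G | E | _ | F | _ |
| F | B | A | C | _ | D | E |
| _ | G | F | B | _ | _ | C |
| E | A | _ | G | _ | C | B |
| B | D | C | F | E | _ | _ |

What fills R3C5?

B

Row 1, column 1: row 1 has {A, B, D, F} and column 1 has {A, B, C, E, F}, leaving only G.
Row 1, column 5: row 1 has {A, B, D, F, G} and column 5 has {E}, leaving only C.
Row 1, column 2: row 1 has {A, B, C, D, F, G} and column 2 has {A, B, D, F, G}, leaving only E.
Row 3, column 2: row 3 has {A, E, F, G} and column 2 has {A, B, D, E, F, G}, leaving only C.
Row 3, column 7: row 3 has {A, C, E, F, G} and column 7 has {B, C, E, F, G}, leaving only D.
Row 3 already has {A, C, D, E, F, G} and column 5 already has {C, E}, so row 3, column 5 must be B.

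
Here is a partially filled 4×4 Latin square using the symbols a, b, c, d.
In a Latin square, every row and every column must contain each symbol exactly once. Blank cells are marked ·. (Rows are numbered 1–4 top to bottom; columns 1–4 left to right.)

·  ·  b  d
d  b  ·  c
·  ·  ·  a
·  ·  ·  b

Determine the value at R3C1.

Row 2, column 3: row 2 has {b, c, d} and column 3 has {b}, leaving only a.
Row 3, column 1 is narrowed to {b, c}.
If it were c, then row 4, column 1 would be left with no valid symbol.
So row 3, column 1 must be b.

b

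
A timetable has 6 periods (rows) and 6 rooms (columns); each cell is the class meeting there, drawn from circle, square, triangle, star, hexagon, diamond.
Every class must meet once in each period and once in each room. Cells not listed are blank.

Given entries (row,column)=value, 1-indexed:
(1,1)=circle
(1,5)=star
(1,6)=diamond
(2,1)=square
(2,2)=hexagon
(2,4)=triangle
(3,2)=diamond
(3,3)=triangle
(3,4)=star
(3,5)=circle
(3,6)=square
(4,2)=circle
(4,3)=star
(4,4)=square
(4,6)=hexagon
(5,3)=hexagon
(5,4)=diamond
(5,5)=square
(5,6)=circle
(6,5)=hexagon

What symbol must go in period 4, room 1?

diamond

Period 1, room 3: period 1 has {circle, star, diamond} and room 3 has {triangle, star, hexagon}, leaving only square.
Period 1, room 2: period 1 has {circle, square, star, diamond} and room 2 has {circle, hexagon, diamond}, leaving only triangle.
Period 1, room 4: period 1 has {circle, square, triangle, star, diamond} and room 4 has {square, triangle, star, diamond}, leaving only hexagon.
Period 2, room 5: period 2 has {square, triangle, hexagon} and room 5 has {circle, square, star, hexagon}, leaving only diamond.
Period 2, room 3: period 2 has {square, triangle, hexagon, diamond} and room 3 has {square, triangle, star, hexagon}, leaving only circle.
Period 2, room 6: period 2 has {circle, square, triangle, hexagon, diamond} and room 6 has {circle, square, hexagon, diamond}, leaving only star.
Period 3, room 1: period 3 has {circle, square, triangle, star, diamond} and room 1 has {circle, square}, leaving only hexagon.
Period 4, room 5: period 4 has {circle, square, star, hexagon} and room 5 has {circle, square, star, hexagon, diamond}, leaving only triangle.
Period 4 already has {circle, square, triangle, star, hexagon} and room 1 already has {circle, square, hexagon}, so period 4, room 1 must be diamond.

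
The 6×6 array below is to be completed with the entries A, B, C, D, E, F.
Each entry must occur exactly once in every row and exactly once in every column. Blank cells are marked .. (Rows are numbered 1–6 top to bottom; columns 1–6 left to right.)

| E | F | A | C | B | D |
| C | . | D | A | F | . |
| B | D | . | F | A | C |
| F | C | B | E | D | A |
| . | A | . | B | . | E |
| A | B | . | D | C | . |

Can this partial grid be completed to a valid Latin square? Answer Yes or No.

No

Row 5, column 5: row 5 together with column 5 already contain {A, B, C, D, E, F} — every symbol — so nothing can go there. The grid has no valid completion.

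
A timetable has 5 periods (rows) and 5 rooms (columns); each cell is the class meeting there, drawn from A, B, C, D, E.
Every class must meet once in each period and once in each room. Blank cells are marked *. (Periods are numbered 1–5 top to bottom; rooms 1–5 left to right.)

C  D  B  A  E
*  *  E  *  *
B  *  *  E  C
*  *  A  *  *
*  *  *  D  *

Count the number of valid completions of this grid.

3

Period 2, room 1: eliminating its period and room leaves {A, D}.
Period 2, room 2: eliminating its period and room leaves {A, B, C}.
Period 2, room 4: eliminating its period and room leaves {B, C}.
Period 2, room 5: eliminating its period and room leaves {A, B, D}.
Period 3, room 2: eliminating its period and room leaves {A}.
Period 3, room 3: eliminating its period and room leaves {D}.
Period 4, room 1: eliminating its period and room leaves {D, E}.
Period 4, room 2: eliminating its period and room leaves {B, C, E}.
Period 4, room 4: eliminating its period and room leaves {B, C}.
Period 4, room 5: eliminating its period and room leaves {B, D}.
Period 5, room 1: eliminating its period and room leaves {A, E}.
Period 5, room 2: eliminating its period and room leaves {A, B, C, E}.
Period 5, room 3: eliminating its period and room leaves {C}.
Period 5, room 5: eliminating its period and room leaves {A, B}.
Enumerating the assignments across these blanks that avoid any period or room repeat gives 3 completions.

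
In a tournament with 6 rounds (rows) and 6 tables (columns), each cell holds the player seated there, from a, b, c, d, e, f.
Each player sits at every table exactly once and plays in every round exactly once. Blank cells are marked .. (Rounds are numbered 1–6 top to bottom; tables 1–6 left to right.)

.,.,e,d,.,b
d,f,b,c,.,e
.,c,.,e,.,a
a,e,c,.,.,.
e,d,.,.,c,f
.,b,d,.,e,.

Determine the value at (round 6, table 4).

Round 1, table 2: round 1 has {b, d, e} and table 2 has {b, c, d, e, f}, leaving only a.
Round 1, table 5: round 1 has {a, b, d, e} and table 5 has {c, e}, leaving only f.
Round 1, table 1: round 1 has {a, b, d, e, f} and table 1 has {a, d, e}, leaving only c.
Round 2, table 5: round 2 has {b, c, d, e, f} and table 5 has {c, e, f}, leaving only a.
Round 3, table 3: round 3 has {a, c, e} and table 3 has {b, c, d, e}, leaving only f.
Round 3, table 1: round 3 has {a, c, e, f} and table 1 has {a, c, d, e}, leaving only b.
Round 3, table 5: round 3 has {a, b, c, e, f} and table 5 has {a, c, e, f}, leaving only d.
Round 4, table 5: round 4 has {a, c, e} and table 5 has {a, c, d, e, f}, leaving only b.
Round 4, table 4: round 4 has {a, b, c, e} and table 4 has {c, d, e}, leaving only f.
Round 6 already has {b, d, e} and table 4 already has {c, d, e, f}, so round 6, table 4 must be a.

a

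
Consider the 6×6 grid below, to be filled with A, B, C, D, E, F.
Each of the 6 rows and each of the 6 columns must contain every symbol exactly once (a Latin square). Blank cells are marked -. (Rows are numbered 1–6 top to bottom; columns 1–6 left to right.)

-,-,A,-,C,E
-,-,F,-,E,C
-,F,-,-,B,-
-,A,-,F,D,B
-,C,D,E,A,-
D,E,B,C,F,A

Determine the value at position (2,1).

Row 3, column 6: row 3 has {B, F} and column 6 has {A, B, C, E}, leaving only D.
Row 3, column 4: row 3 has {B, D, F} and column 4 has {C, E, F}, leaving only A.
Row 5, column 6: row 5 has {A, C, D, E} and column 6 has {A, B, C, D, E}, leaving only F.
Row 5, column 1: row 5 has {A, C, D, E, F} and column 1 has {D}, leaving only B.
Row 2 already has {C, E, F} and column 1 already has {B, D}, so row 2, column 1 must be A.

A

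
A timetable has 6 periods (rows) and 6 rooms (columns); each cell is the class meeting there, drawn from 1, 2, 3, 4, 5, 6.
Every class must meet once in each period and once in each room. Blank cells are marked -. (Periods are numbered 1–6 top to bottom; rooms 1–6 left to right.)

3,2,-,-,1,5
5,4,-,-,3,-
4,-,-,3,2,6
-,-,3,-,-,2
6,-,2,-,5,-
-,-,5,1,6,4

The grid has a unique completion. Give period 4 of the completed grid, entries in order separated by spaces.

Period 4, room 1: period 4 has {2, 3} and room 1 has {3, 4, 5, 6}, leaving only 1.
Period 4, room 5: period 4 has {1, 2, 3} and room 5 has {1, 2, 3, 5, 6}, leaving only 4.
Period 2, room 6: period 2 has {3, 4, 5} and room 6 has {2, 4, 5, 6}, leaving only 1.
Period 2, room 3: period 2 has {1, 3, 4, 5} and room 3 has {2, 3, 5}, leaving only 6.
Period 1, room 3: period 1 has {1, 2, 3, 5} and room 3 has {2, 3, 5, 6}, leaving only 4.
Period 1, room 4: period 1 has {1, 2, 3, 4, 5} and room 4 has {1, 3}, leaving only 6.
Period 4, room 4: period 4 has {1, 2, 3, 4} and room 4 has {1, 3, 6}, leaving only 5.
Period 4, room 2: period 4 has {1, 2, 3, 4, 5} and room 2 has {2, 4}, leaving only 6.
So period 4 reads: 1 6 3 5 4 2.

1 6 3 5 4 2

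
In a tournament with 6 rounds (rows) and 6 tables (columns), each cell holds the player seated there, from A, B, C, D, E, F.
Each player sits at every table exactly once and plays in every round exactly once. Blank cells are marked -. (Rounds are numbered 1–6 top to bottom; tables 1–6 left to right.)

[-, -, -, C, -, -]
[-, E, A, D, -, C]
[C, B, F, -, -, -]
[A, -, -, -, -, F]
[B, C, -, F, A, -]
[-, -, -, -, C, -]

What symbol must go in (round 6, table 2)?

Round 2, table 1: round 2 has {A, C, D, E} and table 1 has {A, B, C}, leaving only F.
Round 2, table 5: round 2 has {A, C, D, E, F} and table 5 has {A, C}, leaving only B.
Round 4, table 2: round 4 has {A, F} and table 2 has {B, C, E}, leaving only D.
Round 4, table 5: round 4 has {A, D, F} and table 5 has {A, B, C}, leaving only E.
Round 3, table 5: round 3 has {B, C, F} and table 5 has {A, B, C, E}, leaving only D.
Round 1, table 5: round 1 has {C} and table 5 has {A, B, C, D, E}, leaving only F.
Round 1, table 2: round 1 has {C, F} and table 2 has {B, C, D, E}, leaving only A.
Round 6 already has {C} and table 2 already has {A, B, C, D, E}, so round 6, table 2 must be F.

F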